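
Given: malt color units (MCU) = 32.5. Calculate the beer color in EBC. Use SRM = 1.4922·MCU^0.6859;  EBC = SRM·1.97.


SRM = 1.4922·32.5^0.6859 = 16.2490
EBC = 16.2490·1.97

32.0106 EBC


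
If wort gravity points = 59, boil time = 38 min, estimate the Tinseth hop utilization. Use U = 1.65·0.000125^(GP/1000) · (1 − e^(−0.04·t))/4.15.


bigness = 1.65·0.000125^(59/1000) = 0.9710
boil_factor = (1 − e^(−0.04·38))/4.15 = 0.1883
U = 0.9710 · 0.1883

0.1828


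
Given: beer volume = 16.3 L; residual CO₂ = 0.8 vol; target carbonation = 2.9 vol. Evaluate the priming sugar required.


sugar = (target − residual)·4.0·V
sugar = (2.9 − 0.8)·4.0·16.3

136.9200 g


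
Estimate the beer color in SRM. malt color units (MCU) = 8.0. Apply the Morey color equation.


SRM = 1.4922 · MCU^0.6859
SRM = 1.4922 · 8.0^0.6859

6.2124 SRM


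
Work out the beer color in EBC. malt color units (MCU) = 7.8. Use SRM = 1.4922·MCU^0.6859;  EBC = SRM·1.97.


SRM = 1.4922·7.8^0.6859 = 6.1054
EBC = 6.1054·1.97

12.0277 EBC


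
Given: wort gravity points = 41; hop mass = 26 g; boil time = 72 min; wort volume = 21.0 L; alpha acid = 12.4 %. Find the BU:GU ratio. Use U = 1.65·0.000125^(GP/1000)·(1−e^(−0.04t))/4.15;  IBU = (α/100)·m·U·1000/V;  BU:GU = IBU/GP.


U = 1.65·0.000125^(41/1000)·(1−e^(−0.04·72))/4.15 = 0.2596
IBU = (12.4/100)·26·0.2596·1000/21.0 = 39.8561
BU:GU = 39.8561/41

0.9721


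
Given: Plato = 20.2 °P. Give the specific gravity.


SG = 259/(259 − P)
SG = 259/(259 − 20.2)

1.0846


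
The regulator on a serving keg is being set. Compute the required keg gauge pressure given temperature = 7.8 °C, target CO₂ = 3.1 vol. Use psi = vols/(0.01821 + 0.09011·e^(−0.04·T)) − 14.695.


psi = 3.1/(0.01821 + 0.09011·e^(−0.04·7.8)) − 14.695

22.1357 psi


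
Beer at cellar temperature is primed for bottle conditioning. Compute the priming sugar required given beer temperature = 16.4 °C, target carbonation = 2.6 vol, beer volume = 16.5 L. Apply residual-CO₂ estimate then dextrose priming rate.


residual = 14.695·(0.01821 + 0.09011·e^(−0.04·T));  sugar = (target − residual)·4.0·V
residual = 14.695·(0.01821 + 0.09011·e^(−0.04·16.4)) = 0.9547
sugar = (2.6 − 0.9547)·4.0·16.5

108.5874 g


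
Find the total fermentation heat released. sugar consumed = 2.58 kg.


Q = m_sugar · 590 kJ/kg
Q = 2.58 · 590

1522.2000 kJ


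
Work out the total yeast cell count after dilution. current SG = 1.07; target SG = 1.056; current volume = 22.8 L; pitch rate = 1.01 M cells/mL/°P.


V_w = V·((SG_c−1)/(SG_t−1)−1);  °P = 259 − 259/SG_t;  cells = rate·(V+V_w)·°P
V_w = 22.8·((1.07−1)/(1.056−1)−1) = 5.7000
V_final = 22.8 + 5.7000 = 28.5000
°P = 259 − 259/1.056 = 13.7348
cells = 1.01·28.5000·13.7348

395.3576 billion cells


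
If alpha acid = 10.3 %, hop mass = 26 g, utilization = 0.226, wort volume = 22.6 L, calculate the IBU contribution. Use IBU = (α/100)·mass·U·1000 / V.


IBU = (10.3/100)·26·0.226·1000 / 22.6

26.7800 IBU


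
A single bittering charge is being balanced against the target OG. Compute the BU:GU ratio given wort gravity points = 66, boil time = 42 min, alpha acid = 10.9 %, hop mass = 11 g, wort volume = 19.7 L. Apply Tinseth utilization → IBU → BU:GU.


U = 1.65·0.000125^(GP/1000)·(1−e^(−0.04t))/4.15;  IBU = (α/100)·m·U·1000/V;  BU:GU = IBU/GP
U = 1.65·0.000125^(66/1000)·(1−e^(−0.04·42))/4.15 = 0.1788
IBU = (10.9/100)·11·0.1788·1000/19.7 = 10.8795
BU:GU = 10.8795/66

0.1648


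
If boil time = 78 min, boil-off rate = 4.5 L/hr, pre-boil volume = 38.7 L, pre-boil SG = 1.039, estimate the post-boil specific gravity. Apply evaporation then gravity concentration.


V_post = V_pre − rate·(t/60);  SG_post = 1 + (SG_pre−1)·V_pre/V_post
V_post = 38.7 − 4.5·(78/60) = 32.8500
SG_post = 1 + (1.039 − 1)·38.7/32.8500

1.0459


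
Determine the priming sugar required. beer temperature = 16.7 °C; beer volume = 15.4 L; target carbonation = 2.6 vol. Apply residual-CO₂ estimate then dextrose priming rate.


residual = 14.695·(0.01821 + 0.09011·e^(−0.04·T));  sugar = (target − residual)·4.0·V
residual = 14.695·(0.01821 + 0.09011·e^(−0.04·16.7)) = 0.9465
sugar = (2.6 − 0.9465)·4.0·15.4

101.8531 g


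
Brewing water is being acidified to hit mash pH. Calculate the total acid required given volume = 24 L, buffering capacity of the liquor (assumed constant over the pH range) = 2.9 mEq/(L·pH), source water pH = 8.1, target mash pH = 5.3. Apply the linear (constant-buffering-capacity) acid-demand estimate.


acid = buffering capacity · (pH_source − pH_target) · V
acid = 2.9 · (8.1 − 5.3) · 24

194.8800 mEq


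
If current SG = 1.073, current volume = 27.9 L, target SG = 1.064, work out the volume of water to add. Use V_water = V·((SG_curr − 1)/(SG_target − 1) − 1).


V_water = 27.9·((1.073 − 1)/(1.064 − 1) − 1)

3.9234 L


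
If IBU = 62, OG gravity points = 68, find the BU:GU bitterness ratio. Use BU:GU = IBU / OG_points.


BU:GU = 62 / 68

0.9118


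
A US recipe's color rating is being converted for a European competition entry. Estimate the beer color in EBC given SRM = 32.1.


EBC = SRM · 1.97
EBC = 32.1 · 1.97

63.2370 EBC


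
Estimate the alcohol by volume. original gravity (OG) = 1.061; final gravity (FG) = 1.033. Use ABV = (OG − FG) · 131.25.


ABV = (1.061 − 1.033) · 131.25

3.6750 % ABV


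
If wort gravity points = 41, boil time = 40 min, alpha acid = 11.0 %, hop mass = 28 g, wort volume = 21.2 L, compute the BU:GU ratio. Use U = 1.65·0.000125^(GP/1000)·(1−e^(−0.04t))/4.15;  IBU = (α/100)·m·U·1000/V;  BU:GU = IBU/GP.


U = 1.65·0.000125^(41/1000)·(1−e^(−0.04·40))/4.15 = 0.2195
IBU = (11.0/100)·28·0.2195·1000/21.2 = 31.8921
BU:GU = 31.8921/41

0.7779


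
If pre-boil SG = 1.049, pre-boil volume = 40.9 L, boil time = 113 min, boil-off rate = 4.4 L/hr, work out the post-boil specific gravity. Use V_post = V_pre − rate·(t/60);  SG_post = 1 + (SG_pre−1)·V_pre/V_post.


V_post = 40.9 − 4.4·(113/60) = 32.6133
SG_post = 1 + (1.049 − 1)·40.9/32.6133

1.0615


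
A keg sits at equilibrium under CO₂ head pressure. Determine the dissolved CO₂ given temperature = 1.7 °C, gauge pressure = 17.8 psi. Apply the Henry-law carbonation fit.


vols = (P + 14.695)·(0.01821 + 0.09011·e^(−0.04·T))
vols = (17.8 + 14.695)·(0.01821 + 0.09011·e^(−0.04·1.7))

3.3274 volumes


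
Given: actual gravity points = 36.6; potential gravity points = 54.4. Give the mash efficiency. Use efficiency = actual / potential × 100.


efficiency = 36.6 / 54.4 × 100

67.2794 %


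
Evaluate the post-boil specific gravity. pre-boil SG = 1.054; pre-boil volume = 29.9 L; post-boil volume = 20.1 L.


SG_post = 1 + (SG_pre − 1)·V_pre/V_post
pts_pre = (1.054 − 1)·1000 = 54.0000
pts_post = 54.0000·29.9/20.1 = 80.3284
SG_post = 1 + 80.3284/1000

1.0803


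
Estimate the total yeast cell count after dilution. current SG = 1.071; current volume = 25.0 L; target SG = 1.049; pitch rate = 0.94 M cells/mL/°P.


V_w = V·((SG_c−1)/(SG_t−1)−1);  °P = 259 − 259/SG_t;  cells = rate·(V+V_w)·°P
V_w = 25.0·((1.071−1)/(1.049−1)−1) = 11.2245
V_final = 25.0 + 11.2245 = 36.2245
°P = 259 − 259/1.049 = 12.0982
cells = 0.94·36.2245·12.0982

411.9557 billion cells


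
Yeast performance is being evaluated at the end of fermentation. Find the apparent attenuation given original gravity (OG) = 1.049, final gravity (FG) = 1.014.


AA = (OG − FG)/(OG − 1) · 100
AA = (1.049 − 1.014)/(1.049 − 1) · 100

71.4286 %


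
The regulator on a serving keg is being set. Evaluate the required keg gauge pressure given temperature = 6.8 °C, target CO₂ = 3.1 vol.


psi = vols/(0.01821 + 0.09011·e^(−0.04·T)) − 14.695
psi = 3.1/(0.01821 + 0.09011·e^(−0.04·6.8)) − 14.695

20.9943 psi


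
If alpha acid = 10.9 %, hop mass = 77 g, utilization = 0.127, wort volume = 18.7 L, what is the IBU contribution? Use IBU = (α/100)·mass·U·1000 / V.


IBU = (10.9/100)·77·0.127·1000 / 18.7

57.0006 IBU


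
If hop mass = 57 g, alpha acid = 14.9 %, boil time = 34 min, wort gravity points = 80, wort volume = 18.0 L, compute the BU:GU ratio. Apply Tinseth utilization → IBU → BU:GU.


U = 1.65·0.000125^(GP/1000)·(1−e^(−0.04t))/4.15;  IBU = (α/100)·m·U·1000/V;  BU:GU = IBU/GP
U = 1.65·0.000125^(80/1000)·(1−e^(−0.04·34))/4.15 = 0.1440
IBU = (14.9/100)·57·0.1440·1000/18.0 = 67.9461
BU:GU = 67.9461/80

0.8493


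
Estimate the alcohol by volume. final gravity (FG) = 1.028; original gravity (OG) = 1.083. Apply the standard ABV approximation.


ABV = (OG − FG) · 131.25
ABV = (1.083 − 1.028) · 131.25

7.2187 % ABV


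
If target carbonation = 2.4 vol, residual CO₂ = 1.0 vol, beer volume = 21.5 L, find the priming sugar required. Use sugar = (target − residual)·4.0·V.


sugar = (2.4 − 1.0)·4.0·21.5

120.4000 g


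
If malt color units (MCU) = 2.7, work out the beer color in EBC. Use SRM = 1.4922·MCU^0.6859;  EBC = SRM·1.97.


SRM = 1.4922·2.7^0.6859 = 2.9492
EBC = 2.9492·1.97

5.8099 EBC


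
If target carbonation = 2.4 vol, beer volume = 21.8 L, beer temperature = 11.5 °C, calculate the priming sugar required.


residual = 14.695·(0.01821 + 0.09011·e^(−0.04·T));  sugar = (target − residual)·4.0·V
residual = 14.695·(0.01821 + 0.09011·e^(−0.04·11.5)) = 1.1035
sugar = (2.4 − 1.1035)·4.0·21.8

113.0530 g


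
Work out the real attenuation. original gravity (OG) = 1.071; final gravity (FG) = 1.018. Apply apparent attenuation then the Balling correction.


AA = (OG−FG)/(OG−1)·100;  RA = AA·0.8192
AA = (1.071 − 1.018)/(1.071 − 1)·100 = 74.6479
RA = 74.6479·0.8192

61.1515 %


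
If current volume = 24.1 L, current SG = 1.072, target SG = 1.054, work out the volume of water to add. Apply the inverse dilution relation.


V_water = V·((SG_curr − 1)/(SG_target − 1) − 1)
V_water = 24.1·((1.072 − 1)/(1.054 − 1) − 1)

8.0333 L


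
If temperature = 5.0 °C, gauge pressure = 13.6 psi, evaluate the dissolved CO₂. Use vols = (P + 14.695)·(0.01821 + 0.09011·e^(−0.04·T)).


vols = (13.6 + 14.695)·(0.01821 + 0.09011·e^(−0.04·5.0))

2.6027 volumes


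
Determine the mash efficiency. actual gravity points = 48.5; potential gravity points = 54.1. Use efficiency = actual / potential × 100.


efficiency = 48.5 / 54.1 × 100

89.6488 %


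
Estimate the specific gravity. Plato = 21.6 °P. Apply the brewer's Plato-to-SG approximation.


SG = 259/(259 − P)
SG = 259/(259 − 21.6)

1.0910


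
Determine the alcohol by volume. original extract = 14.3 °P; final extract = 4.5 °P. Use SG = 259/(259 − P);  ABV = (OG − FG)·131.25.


OG = 259/(259 − 14.3) = 1.0584
FG = 259/(259 − 4.5) = 1.0177
ABV = (1.0584 − 1.0177)·131.25

5.3494 % ABV


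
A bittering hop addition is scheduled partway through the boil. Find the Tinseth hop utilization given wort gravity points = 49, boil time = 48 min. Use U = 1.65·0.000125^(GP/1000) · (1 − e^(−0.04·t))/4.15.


bigness = 1.65·0.000125^(49/1000) = 1.0623
boil_factor = (1 − e^(−0.04·48))/4.15 = 0.2056
U = 1.0623 · 0.2056

0.2184


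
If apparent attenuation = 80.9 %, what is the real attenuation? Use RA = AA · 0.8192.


RA = 80.9 · 0.8192

66.2733 %


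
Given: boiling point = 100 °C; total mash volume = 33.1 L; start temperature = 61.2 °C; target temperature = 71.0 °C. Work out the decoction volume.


V_dec = V_total·(T_target − T_start)/(T_boil − T_start)
V_dec = 33.1·(71.0 − 61.2)/(100 − 61.2)

8.3603 L


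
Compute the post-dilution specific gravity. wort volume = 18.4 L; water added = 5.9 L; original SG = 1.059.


SG_new = 1 + (SG_old − 1)·V_old/(V_old + V_water)
pts = (1.059 − 1)·1000·18.4/(18.4 + 5.9) = 44.6749
SG_new = 1 + 44.6749/1000

1.0447


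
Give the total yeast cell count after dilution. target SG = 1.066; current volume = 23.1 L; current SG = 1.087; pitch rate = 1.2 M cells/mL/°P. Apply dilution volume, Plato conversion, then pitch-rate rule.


V_w = V·((SG_c−1)/(SG_t−1)−1);  °P = 259 − 259/SG_t;  cells = rate·(V+V_w)·°P
V_w = 23.1·((1.087−1)/(1.066−1)−1) = 7.3500
V_final = 23.1 + 7.3500 = 30.4500
°P = 259 − 259/1.066 = 16.0356
cells = 1.2·30.4500·16.0356

585.9426 billion cells


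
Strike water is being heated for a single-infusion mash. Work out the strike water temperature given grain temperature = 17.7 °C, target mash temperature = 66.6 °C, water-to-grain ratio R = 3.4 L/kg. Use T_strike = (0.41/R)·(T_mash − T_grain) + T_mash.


T_strike = (0.41/3.4)·(66.6 − 17.7) + 66.6

72.4968 °C


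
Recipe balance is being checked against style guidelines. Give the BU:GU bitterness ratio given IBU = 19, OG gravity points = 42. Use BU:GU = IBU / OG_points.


BU:GU = 19 / 42

0.4524


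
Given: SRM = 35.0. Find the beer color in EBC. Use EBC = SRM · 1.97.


EBC = 35.0 · 1.97

68.9500 EBC


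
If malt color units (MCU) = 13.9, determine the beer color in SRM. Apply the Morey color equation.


SRM = 1.4922 · MCU^0.6859
SRM = 1.4922 · 13.9^0.6859

9.0745 SRM


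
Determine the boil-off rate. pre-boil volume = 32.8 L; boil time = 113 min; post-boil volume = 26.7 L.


rate = (V_pre − V_post) / (t_min/60)
rate = (32.8 − 26.7) / (113/60)

3.2389 L/hr


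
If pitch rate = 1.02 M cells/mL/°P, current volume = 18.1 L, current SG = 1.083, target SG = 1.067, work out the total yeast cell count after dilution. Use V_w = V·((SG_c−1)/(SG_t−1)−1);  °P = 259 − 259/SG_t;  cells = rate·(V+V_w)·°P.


V_w = 18.1·((1.083−1)/(1.067−1)−1) = 4.3224
V_final = 18.1 + 4.3224 = 22.4224
°P = 259 − 259/1.067 = 16.2634
cells = 1.02·22.4224·16.2634

371.9565 billion cells


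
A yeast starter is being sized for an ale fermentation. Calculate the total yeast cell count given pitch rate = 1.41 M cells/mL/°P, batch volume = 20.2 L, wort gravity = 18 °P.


cells (billions) = rate · V_L · °P
cells = 1.41 · 20.2 · 18

512.6760 billion cells


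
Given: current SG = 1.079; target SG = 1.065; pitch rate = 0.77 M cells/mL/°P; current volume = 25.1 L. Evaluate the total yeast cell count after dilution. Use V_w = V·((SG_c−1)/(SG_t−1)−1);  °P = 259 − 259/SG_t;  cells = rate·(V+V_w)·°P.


V_w = 25.1·((1.079−1)/(1.065−1)−1) = 5.4062
V_final = 25.1 + 5.4062 = 30.5062
°P = 259 − 259/1.065 = 15.8075
cells = 0.77·30.5062·15.8075

371.3143 billion cells


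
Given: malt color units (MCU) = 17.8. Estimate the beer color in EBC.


SRM = 1.4922·MCU^0.6859;  EBC = SRM·1.97
SRM = 1.4922·17.8^0.6859 = 10.7520
EBC = 10.7520·1.97

21.1815 EBC


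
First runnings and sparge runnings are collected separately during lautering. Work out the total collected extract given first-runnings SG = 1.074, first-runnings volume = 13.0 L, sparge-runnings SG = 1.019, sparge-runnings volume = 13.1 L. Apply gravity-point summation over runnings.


total = Σ (SG_i − 1)·1000·V_i
first = (1.074 − 1)·1000·13.0 = 962.0000
sparge = (1.019 − 1)·1000·13.1 = 248.9000
total = 962.0000 + 248.9000

1210.9000 gravity·L


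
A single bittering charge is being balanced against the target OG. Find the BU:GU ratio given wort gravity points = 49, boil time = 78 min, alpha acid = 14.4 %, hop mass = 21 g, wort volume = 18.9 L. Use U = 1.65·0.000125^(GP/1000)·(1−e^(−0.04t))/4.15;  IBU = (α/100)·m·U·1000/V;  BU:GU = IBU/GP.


U = 1.65·0.000125^(49/1000)·(1−e^(−0.04·78))/4.15 = 0.2447
IBU = (14.4/100)·21·0.2447·1000/18.9 = 39.1463
BU:GU = 39.1463/49

0.7989


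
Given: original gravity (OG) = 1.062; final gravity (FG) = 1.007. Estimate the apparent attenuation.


AA = (OG − FG)/(OG − 1) · 100
AA = (1.062 − 1.007)/(1.062 − 1) · 100

88.7097 %


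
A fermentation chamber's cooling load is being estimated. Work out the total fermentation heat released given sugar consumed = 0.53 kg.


Q = m_sugar · 590 kJ/kg
Q = 0.53 · 590

312.7000 kJ


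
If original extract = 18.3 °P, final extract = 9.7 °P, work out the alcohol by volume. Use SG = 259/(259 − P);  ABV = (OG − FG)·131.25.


OG = 259/(259 − 18.3) = 1.0760
FG = 259/(259 − 9.7) = 1.0389
ABV = (1.0760 − 1.0389)·131.25

4.8719 % ABV


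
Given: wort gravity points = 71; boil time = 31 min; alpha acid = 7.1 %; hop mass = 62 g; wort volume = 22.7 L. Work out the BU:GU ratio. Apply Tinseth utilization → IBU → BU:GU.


U = 1.65·0.000125^(GP/1000)·(1−e^(−0.04t))/4.15;  IBU = (α/100)·m·U·1000/V;  BU:GU = IBU/GP
U = 1.65·0.000125^(71/1000)·(1−e^(−0.04·31))/4.15 = 0.1493
IBU = (7.1/100)·62·0.1493·1000/22.7 = 28.9451
BU:GU = 28.9451/71

0.4077


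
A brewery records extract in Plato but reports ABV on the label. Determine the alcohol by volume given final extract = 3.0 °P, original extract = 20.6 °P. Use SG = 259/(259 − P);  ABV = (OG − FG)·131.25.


OG = 259/(259 − 20.6) = 1.0864
FG = 259/(259 − 3.0) = 1.0117
ABV = (1.0864 − 1.0117)·131.25

9.8031 % ABV


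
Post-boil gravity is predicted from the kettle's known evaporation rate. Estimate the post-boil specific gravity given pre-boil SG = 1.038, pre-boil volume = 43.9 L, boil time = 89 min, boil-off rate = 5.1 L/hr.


V_post = V_pre − rate·(t/60);  SG_post = 1 + (SG_pre−1)·V_pre/V_post
V_post = 43.9 − 5.1·(89/60) = 36.3350
SG_post = 1 + (1.038 − 1)·43.9/36.3350

1.0459


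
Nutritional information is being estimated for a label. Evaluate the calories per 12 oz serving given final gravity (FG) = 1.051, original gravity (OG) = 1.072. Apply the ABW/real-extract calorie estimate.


ABW = (OG−FG)·131.25·0.79/FG;  °P = 259 − 259/SG (for OG→OE and FG→AE);  RE = 0.1808·OE + 0.8192·AE;  Cal = (6.9·ABW + 4·(RE−0.1))·FG·3.55
ABW = (1.072 − 1.051)·131.25·0.79/1.051 = 2.0718
OE = 259 − 259/1.072 = 17.3955 °P
AE = 259 − 259/1.051 = 12.5680 °P
RE = 0.1808·17.3955 + 0.8192·12.5680 = 13.4408 °P
Cal = (6.9·2.0718 + 4·(13.4408−0.1))·1.051·3.55

252.4377 kcal


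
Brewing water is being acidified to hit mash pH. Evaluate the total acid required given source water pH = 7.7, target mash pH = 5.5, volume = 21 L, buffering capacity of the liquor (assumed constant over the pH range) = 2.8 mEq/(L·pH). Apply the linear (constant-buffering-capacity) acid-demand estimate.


acid = buffering capacity · (pH_source − pH_target) · V
acid = 2.8 · (7.7 − 5.5) · 21

129.3600 mEq


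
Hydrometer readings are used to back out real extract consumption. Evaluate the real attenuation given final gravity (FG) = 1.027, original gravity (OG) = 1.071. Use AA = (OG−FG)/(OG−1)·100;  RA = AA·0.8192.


AA = (1.071 − 1.027)/(1.071 − 1)·100 = 61.9718
RA = 61.9718·0.8192

50.7673 %


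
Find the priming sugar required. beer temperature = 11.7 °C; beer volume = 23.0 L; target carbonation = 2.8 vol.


residual = 14.695·(0.01821 + 0.09011·e^(−0.04·T));  sugar = (target − residual)·4.0·V
residual = 14.695·(0.01821 + 0.09011·e^(−0.04·11.7)) = 1.0969
sugar = (2.8 − 1.0969)·4.0·23.0

156.6889 g


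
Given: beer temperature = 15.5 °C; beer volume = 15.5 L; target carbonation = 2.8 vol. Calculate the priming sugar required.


residual = 14.695·(0.01821 + 0.09011·e^(−0.04·T));  sugar = (target − residual)·4.0·V
residual = 14.695·(0.01821 + 0.09011·e^(−0.04·15.5)) = 0.9799
sugar = (2.8 − 0.9799)·4.0·15.5

112.8447 g


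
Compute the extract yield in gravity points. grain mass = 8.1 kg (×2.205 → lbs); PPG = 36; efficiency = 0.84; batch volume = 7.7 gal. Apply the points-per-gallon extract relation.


points = lbs × PPG × eff / vol
lbs = 8.1 × 2.205 = 17.8605
points = 17.8605 × 36 × 0.84 / 7.7

70.1431 points


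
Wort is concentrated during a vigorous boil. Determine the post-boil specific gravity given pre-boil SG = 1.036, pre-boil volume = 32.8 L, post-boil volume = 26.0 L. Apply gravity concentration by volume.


SG_post = 1 + (SG_pre − 1)·V_pre/V_post
pts_pre = (1.036 − 1)·1000 = 36.0000
pts_post = 36.0000·32.8/26.0 = 45.4154
SG_post = 1 + 45.4154/1000

1.0454


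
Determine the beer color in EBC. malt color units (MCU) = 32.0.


SRM = 1.4922·MCU^0.6859;  EBC = SRM·1.97
SRM = 1.4922·32.0^0.6859 = 16.0772
EBC = 16.0772·1.97

31.6720 EBC


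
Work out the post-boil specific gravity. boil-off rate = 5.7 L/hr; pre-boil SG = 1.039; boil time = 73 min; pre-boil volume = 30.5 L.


V_post = V_pre − rate·(t/60);  SG_post = 1 + (SG_pre−1)·V_pre/V_post
V_post = 30.5 − 5.7·(73/60) = 23.5650
SG_post = 1 + (1.039 − 1)·30.5/23.5650

1.0505


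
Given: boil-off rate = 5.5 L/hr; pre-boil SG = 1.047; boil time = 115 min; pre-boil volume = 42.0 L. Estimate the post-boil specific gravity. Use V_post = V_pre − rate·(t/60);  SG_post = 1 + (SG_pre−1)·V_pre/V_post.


V_post = 42.0 − 5.5·(115/60) = 31.4583
SG_post = 1 + (1.047 − 1)·42.0/31.4583

1.0627


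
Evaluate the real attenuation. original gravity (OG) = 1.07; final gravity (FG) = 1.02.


AA = (OG−FG)/(OG−1)·100;  RA = AA·0.8192
AA = (1.07 − 1.02)/(1.07 − 1)·100 = 71.4286
RA = 71.4286·0.8192

58.5143 %


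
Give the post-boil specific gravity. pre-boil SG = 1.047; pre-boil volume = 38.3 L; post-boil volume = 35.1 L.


SG_post = 1 + (SG_pre − 1)·V_pre/V_post
pts_pre = (1.047 − 1)·1000 = 47.0000
pts_post = 47.0000·38.3/35.1 = 51.2849
SG_post = 1 + 51.2849/1000

1.0513


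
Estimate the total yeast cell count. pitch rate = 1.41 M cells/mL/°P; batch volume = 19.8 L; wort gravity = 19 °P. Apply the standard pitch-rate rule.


cells (billions) = rate · V_L · °P
cells = 1.41 · 19.8 · 19

530.4420 billion cells


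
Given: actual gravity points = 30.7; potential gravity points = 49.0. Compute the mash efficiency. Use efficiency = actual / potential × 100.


efficiency = 30.7 / 49.0 × 100

62.6531 %


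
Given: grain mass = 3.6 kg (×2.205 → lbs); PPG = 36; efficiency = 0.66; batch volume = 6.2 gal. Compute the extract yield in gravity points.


points = lbs × PPG × eff / vol
lbs = 3.6 × 2.205 = 7.9380
points = 7.9380 × 36 × 0.66 / 6.2

30.4205 points


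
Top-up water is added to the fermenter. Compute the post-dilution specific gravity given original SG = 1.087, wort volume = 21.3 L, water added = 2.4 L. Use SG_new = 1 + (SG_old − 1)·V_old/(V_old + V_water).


pts = (1.087 − 1)·1000·21.3/(21.3 + 2.4) = 78.1899
SG_new = 1 + 78.1899/1000

1.0782


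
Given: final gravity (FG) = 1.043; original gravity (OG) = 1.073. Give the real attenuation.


AA = (OG−FG)/(OG−1)·100;  RA = AA·0.8192
AA = (1.073 − 1.043)/(1.073 − 1)·100 = 41.0959
RA = 41.0959·0.8192

33.6658 %


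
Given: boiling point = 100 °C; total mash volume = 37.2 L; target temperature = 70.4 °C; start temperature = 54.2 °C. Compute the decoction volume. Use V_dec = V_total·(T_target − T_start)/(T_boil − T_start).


V_dec = 37.2·(70.4 − 54.2)/(100 − 54.2)

13.1581 L


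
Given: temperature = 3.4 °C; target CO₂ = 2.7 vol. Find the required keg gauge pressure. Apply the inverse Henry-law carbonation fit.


psi = vols/(0.01821 + 0.09011·e^(−0.04·T)) − 14.695
psi = 2.7/(0.01821 + 0.09011·e^(−0.04·3.4)) − 14.695

13.1798 psi


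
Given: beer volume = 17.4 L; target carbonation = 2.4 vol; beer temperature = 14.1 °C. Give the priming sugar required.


residual = 14.695·(0.01821 + 0.09011·e^(−0.04·T));  sugar = (target − residual)·4.0·V
residual = 14.695·(0.01821 + 0.09011·e^(−0.04·14.1)) = 1.0210
sugar = (2.4 − 1.0210)·4.0·17.4

95.9817 g


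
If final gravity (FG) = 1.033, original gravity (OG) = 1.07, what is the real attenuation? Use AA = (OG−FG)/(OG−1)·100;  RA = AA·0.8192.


AA = (1.07 − 1.033)/(1.07 − 1)·100 = 52.8571
RA = 52.8571·0.8192

43.3006 %


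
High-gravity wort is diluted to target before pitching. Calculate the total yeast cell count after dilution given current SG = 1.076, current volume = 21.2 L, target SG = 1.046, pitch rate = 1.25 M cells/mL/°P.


V_w = V·((SG_c−1)/(SG_t−1)−1);  °P = 259 − 259/SG_t;  cells = rate·(V+V_w)·°P
V_w = 21.2·((1.076−1)/(1.046−1)−1) = 13.8261
V_final = 21.2 + 13.8261 = 35.0261
°P = 259 − 259/1.046 = 11.3901
cells = 1.25·35.0261·11.3901

498.6864 billion cells


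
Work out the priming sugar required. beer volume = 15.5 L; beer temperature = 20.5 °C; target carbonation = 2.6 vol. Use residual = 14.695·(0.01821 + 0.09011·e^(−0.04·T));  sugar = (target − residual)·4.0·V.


residual = 14.695·(0.01821 + 0.09011·e^(−0.04·20.5)) = 0.8508
sugar = (2.6 − 0.8508)·4.0·15.5

108.4504 g


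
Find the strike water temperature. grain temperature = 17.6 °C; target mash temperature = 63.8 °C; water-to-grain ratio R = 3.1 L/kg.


T_strike = (0.41/R)·(T_mash − T_grain) + T_mash
T_strike = (0.41/3.1)·(63.8 − 17.6) + 63.8

69.9103 °C


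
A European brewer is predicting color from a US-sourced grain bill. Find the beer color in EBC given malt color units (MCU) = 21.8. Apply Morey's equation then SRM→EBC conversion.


SRM = 1.4922·MCU^0.6859;  EBC = SRM·1.97
SRM = 1.4922·21.8^0.6859 = 12.3559
EBC = 12.3559·1.97

24.3411 EBC


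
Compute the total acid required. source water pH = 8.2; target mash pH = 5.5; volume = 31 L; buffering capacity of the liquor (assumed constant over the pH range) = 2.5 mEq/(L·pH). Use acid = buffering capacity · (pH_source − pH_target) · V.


acid = 2.5 · (8.2 − 5.5) · 31

209.2500 mEq


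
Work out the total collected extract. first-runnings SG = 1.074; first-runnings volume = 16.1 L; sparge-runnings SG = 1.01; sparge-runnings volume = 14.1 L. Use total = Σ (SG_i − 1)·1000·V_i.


first = (1.074 − 1)·1000·16.1 = 1191.4000
sparge = (1.01 − 1)·1000·14.1 = 141.0000
total = 1191.4000 + 141.0000

1332.4000 gravity·L


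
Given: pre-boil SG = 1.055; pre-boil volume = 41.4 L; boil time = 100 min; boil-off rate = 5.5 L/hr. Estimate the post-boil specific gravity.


V_post = V_pre − rate·(t/60);  SG_post = 1 + (SG_pre−1)·V_pre/V_post
V_post = 41.4 − 5.5·(100/60) = 32.2333
SG_post = 1 + (1.055 − 1)·41.4/32.2333

1.0706


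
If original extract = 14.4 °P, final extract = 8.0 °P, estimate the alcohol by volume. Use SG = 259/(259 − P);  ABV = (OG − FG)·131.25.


OG = 259/(259 − 14.4) = 1.0589
FG = 259/(259 − 8.0) = 1.0319
ABV = (1.0589 − 1.0319)·131.25

3.5436 % ABV


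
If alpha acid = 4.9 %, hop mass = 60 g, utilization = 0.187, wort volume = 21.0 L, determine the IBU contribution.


IBU = (α/100)·mass·U·1000 / V
IBU = (4.9/100)·60·0.187·1000 / 21.0

26.1800 IBU


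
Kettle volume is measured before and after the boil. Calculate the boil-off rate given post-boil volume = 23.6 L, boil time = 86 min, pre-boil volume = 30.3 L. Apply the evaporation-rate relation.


rate = (V_pre − V_post) / (t_min/60)
rate = (30.3 − 23.6) / (86/60)

4.6744 L/hr


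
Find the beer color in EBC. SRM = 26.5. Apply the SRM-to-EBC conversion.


EBC = SRM · 1.97
EBC = 26.5 · 1.97

52.2050 EBC


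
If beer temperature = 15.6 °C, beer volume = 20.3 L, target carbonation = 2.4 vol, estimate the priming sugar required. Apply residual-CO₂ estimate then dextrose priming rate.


residual = 14.695·(0.01821 + 0.09011·e^(−0.04·T));  sugar = (target − residual)·4.0·V
residual = 14.695·(0.01821 + 0.09011·e^(−0.04·15.6)) = 0.9771
sugar = (2.4 − 0.9771)·4.0·20.3

115.5411 g


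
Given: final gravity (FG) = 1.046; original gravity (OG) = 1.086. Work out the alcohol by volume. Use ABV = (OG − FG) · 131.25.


ABV = (1.086 − 1.046) · 131.25

5.2500 % ABV


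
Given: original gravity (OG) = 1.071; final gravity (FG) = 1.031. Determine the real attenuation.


AA = (OG−FG)/(OG−1)·100;  RA = AA·0.8192
AA = (1.071 − 1.031)/(1.071 − 1)·100 = 56.3380
RA = 56.3380·0.8192

46.1521 %


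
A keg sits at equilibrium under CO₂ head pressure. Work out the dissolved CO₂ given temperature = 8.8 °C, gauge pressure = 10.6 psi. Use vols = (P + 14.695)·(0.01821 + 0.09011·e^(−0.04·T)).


vols = (10.6 + 14.695)·(0.01821 + 0.09011·e^(−0.04·8.8))

2.0636 volumes


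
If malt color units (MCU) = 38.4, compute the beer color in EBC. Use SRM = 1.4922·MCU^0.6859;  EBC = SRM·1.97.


SRM = 1.4922·38.4^0.6859 = 18.2188
EBC = 18.2188·1.97

35.8910 EBC


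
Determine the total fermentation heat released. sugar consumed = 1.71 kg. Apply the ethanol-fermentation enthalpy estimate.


Q = m_sugar · 590 kJ/kg
Q = 1.71 · 590

1008.9000 kJ


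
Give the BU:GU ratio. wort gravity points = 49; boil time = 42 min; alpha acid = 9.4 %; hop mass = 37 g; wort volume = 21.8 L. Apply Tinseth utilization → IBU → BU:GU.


U = 1.65·0.000125^(GP/1000)·(1−e^(−0.04t))/4.15;  IBU = (α/100)·m·U·1000/V;  BU:GU = IBU/GP
U = 1.65·0.000125^(49/1000)·(1−e^(−0.04·42))/4.15 = 0.2083
IBU = (9.4/100)·37·0.2083·1000/21.8 = 33.2263
BU:GU = 33.2263/49

0.6781


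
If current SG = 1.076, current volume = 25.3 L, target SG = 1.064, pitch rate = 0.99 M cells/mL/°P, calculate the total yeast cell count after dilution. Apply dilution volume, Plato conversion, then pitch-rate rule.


V_w = V·((SG_c−1)/(SG_t−1)−1);  °P = 259 − 259/SG_t;  cells = rate·(V+V_w)·°P
V_w = 25.3·((1.076−1)/(1.064−1)−1) = 4.7438
V_final = 25.3 + 4.7438 = 30.0438
°P = 259 − 259/1.064 = 15.5789
cells = 0.99·30.0438·15.5789

463.3695 billion cells


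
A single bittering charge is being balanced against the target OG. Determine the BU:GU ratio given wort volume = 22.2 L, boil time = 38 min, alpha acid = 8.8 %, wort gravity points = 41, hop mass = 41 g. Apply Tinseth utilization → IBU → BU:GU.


U = 1.65·0.000125^(GP/1000)·(1−e^(−0.04t))/4.15;  IBU = (α/100)·m·U·1000/V;  BU:GU = IBU/GP
U = 1.65·0.000125^(41/1000)·(1−e^(−0.04·38))/4.15 = 0.2149
IBU = (8.8/100)·41·0.2149·1000/22.2 = 34.9248
BU:GU = 34.9248/41

0.8518


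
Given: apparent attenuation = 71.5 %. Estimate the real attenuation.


RA = AA · 0.8192
RA = 71.5 · 0.8192

58.5728 %


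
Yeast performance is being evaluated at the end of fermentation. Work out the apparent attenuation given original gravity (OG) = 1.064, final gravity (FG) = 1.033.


AA = (OG − FG)/(OG − 1) · 100
AA = (1.064 − 1.033)/(1.064 − 1) · 100

48.4375 %


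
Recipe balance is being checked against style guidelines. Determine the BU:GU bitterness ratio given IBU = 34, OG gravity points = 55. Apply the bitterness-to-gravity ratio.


BU:GU = IBU / OG_points
BU:GU = 34 / 55

0.6182


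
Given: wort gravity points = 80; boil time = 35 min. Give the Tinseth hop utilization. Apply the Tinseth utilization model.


U = 1.65·0.000125^(GP/1000) · (1 − e^(−0.04·t))/4.15
bigness = 1.65·0.000125^(80/1000) = 0.8040
boil_factor = (1 − e^(−0.04·35))/4.15 = 0.1815
U = 0.8040 · 0.1815

0.1460


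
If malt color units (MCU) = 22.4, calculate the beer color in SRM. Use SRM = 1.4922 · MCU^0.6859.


SRM = 1.4922 · 22.4^0.6859

12.5882 SRM


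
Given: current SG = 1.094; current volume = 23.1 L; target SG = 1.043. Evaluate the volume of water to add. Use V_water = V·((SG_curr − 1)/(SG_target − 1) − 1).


V_water = 23.1·((1.094 − 1)/(1.043 − 1) − 1)

27.3977 L


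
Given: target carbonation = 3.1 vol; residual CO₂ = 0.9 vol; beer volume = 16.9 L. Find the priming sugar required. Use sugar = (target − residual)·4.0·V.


sugar = (3.1 − 0.9)·4.0·16.9

148.7200 g


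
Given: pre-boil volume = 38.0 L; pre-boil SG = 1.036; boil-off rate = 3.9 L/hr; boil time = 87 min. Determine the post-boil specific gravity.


V_post = V_pre − rate·(t/60);  SG_post = 1 + (SG_pre−1)·V_pre/V_post
V_post = 38.0 − 3.9·(87/60) = 32.3450
SG_post = 1 + (1.036 − 1)·38.0/32.3450

1.0423


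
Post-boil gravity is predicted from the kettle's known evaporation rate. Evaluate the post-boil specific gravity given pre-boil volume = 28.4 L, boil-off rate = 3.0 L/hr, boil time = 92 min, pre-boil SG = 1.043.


V_post = V_pre − rate·(t/60);  SG_post = 1 + (SG_pre−1)·V_pre/V_post
V_post = 28.4 − 3.0·(92/60) = 23.8000
SG_post = 1 + (1.043 − 1)·28.4/23.8000

1.0513


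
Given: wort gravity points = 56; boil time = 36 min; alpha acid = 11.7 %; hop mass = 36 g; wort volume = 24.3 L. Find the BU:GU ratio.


U = 1.65·0.000125^(GP/1000)·(1−e^(−0.04t))/4.15;  IBU = (α/100)·m·U·1000/V;  BU:GU = IBU/GP
U = 1.65·0.000125^(56/1000)·(1−e^(−0.04·36))/4.15 = 0.1834
IBU = (11.7/100)·36·0.1834·1000/24.3 = 31.7915
BU:GU = 31.7915/56

0.5677


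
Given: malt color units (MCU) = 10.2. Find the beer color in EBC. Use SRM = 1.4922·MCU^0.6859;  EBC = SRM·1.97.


SRM = 1.4922·10.2^0.6859 = 7.3388
EBC = 7.3388·1.97

14.4575 EBC


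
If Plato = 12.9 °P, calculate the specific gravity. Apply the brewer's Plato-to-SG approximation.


SG = 259/(259 − P)
SG = 259/(259 − 12.9)

1.0524


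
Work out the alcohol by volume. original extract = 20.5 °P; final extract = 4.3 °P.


SG = 259/(259 − P);  ABV = (OG − FG)·131.25
OG = 259/(259 − 20.5) = 1.0860
FG = 259/(259 − 4.3) = 1.0169
ABV = (1.0860 − 1.0169)·131.25

9.0656 % ABV


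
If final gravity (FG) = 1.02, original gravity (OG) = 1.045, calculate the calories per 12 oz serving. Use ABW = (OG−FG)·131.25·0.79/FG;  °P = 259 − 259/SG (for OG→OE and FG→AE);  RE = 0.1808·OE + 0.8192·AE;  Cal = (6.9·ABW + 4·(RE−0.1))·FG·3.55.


ABW = (1.045 − 1.02)·131.25·0.79/1.02 = 2.5414
OE = 259 − 259/1.045 = 11.1531 °P
AE = 259 − 259/1.02 = 5.0784 °P
RE = 0.1808·11.1531 + 0.8192·5.0784 = 6.1767 °P
Cal = (6.9·2.5414 + 4·(6.1767−0.1))·1.02·3.55

151.5110 kcal


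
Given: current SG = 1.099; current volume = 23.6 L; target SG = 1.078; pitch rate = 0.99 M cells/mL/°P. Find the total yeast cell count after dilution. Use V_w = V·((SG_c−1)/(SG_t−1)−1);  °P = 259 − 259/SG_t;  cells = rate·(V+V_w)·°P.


V_w = 23.6·((1.099−1)/(1.078−1)−1) = 6.3538
V_final = 23.6 + 6.3538 = 29.9538
°P = 259 − 259/1.078 = 18.7403
cells = 0.99·29.9538·18.7403

555.7294 billion cells


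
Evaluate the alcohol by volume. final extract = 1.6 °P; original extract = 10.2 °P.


SG = 259/(259 − P);  ABV = (OG − FG)·131.25
OG = 259/(259 − 10.2) = 1.0410
FG = 259/(259 − 1.6) = 1.0062
ABV = (1.0410 − 1.0062)·131.25

4.5650 % ABV


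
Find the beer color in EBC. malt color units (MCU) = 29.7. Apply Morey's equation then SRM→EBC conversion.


SRM = 1.4922·MCU^0.6859;  EBC = SRM·1.97
SRM = 1.4922·29.7^0.6859 = 15.2753
EBC = 15.2753·1.97

30.0924 EBC


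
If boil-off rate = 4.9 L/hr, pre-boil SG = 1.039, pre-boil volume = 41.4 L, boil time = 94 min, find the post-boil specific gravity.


V_post = V_pre − rate·(t/60);  SG_post = 1 + (SG_pre−1)·V_pre/V_post
V_post = 41.4 − 4.9·(94/60) = 33.7233
SG_post = 1 + (1.039 − 1)·41.4/33.7233

1.0479


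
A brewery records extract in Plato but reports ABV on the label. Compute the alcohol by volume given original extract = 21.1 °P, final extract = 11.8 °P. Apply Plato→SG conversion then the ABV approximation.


SG = 259/(259 − P);  ABV = (OG − FG)·131.25
OG = 259/(259 − 21.1) = 1.0887
FG = 259/(259 − 11.8) = 1.0477
ABV = (1.0887 − 1.0477)·131.25

5.3758 % ABV


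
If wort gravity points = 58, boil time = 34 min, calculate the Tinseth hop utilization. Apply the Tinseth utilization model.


U = 1.65·0.000125^(GP/1000) · (1 − e^(−0.04·t))/4.15
bigness = 1.65·0.000125^(58/1000) = 0.9797
boil_factor = (1 − e^(−0.04·34))/4.15 = 0.1791
U = 0.9797 · 0.1791

0.1755


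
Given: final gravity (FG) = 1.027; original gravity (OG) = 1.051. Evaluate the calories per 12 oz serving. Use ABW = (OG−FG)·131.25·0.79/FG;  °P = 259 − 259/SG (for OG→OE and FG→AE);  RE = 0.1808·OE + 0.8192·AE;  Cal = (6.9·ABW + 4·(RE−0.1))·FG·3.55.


ABW = (1.051 − 1.027)·131.25·0.79/1.027 = 2.4231
OE = 259 − 259/1.051 = 12.5680 °P
AE = 259 − 259/1.027 = 6.8092 °P
RE = 0.1808·12.5680 + 0.8192·6.8092 = 7.8504 °P
Cal = (6.9·2.4231 + 4·(7.8504−0.1))·1.027·3.55

173.9824 kcal


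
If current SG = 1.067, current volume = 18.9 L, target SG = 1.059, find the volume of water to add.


V_water = V·((SG_curr − 1)/(SG_target − 1) − 1)
V_water = 18.9·((1.067 − 1)/(1.059 − 1) − 1)

2.5627 L


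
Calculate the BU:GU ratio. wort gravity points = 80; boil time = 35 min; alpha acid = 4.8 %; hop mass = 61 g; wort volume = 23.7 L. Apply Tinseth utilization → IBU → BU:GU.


U = 1.65·0.000125^(GP/1000)·(1−e^(−0.04t))/4.15;  IBU = (α/100)·m·U·1000/V;  BU:GU = IBU/GP
U = 1.65·0.000125^(80/1000)·(1−e^(−0.04·35))/4.15 = 0.1460
IBU = (4.8/100)·61·0.1460·1000/23.7 = 18.0318
BU:GU = 18.0318/80

0.2254


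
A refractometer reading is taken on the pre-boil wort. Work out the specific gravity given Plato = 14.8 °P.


SG = 259/(259 − P)
SG = 259/(259 − 14.8)

1.0606


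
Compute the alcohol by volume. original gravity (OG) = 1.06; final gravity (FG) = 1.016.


ABV = (OG − FG) · 131.25
ABV = (1.06 − 1.016) · 131.25

5.7750 % ABV


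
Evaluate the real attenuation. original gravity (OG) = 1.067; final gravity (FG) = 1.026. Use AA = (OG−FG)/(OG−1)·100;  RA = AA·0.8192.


AA = (1.067 − 1.026)/(1.067 − 1)·100 = 61.1940
RA = 61.1940·0.8192

50.1301 %


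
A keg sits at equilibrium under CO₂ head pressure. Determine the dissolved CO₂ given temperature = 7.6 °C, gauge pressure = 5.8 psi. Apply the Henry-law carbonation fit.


vols = (P + 14.695)·(0.01821 + 0.09011·e^(−0.04·T))
vols = (5.8 + 14.695)·(0.01821 + 0.09011·e^(−0.04·7.6))

1.7359 volumes


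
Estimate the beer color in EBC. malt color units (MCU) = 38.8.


SRM = 1.4922·MCU^0.6859;  EBC = SRM·1.97
SRM = 1.4922·38.8^0.6859 = 18.3488
EBC = 18.3488·1.97

36.1471 EBC


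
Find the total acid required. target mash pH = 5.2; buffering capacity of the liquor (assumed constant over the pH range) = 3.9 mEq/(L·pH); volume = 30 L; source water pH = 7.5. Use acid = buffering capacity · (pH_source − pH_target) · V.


acid = 3.9 · (7.5 − 5.2) · 30

269.1000 mEq


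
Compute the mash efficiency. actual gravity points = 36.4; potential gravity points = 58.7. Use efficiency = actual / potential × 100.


efficiency = 36.4 / 58.7 × 100

62.0102 %


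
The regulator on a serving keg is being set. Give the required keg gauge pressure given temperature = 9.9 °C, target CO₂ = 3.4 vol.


psi = vols/(0.01821 + 0.09011·e^(−0.04·T)) − 14.695
psi = 3.4/(0.01821 + 0.09011·e^(−0.04·9.9)) − 14.695

28.4223 psi


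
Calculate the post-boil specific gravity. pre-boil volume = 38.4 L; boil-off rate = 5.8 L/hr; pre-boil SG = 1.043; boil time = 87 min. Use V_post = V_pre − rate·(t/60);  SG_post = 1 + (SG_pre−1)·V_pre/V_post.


V_post = 38.4 − 5.8·(87/60) = 29.9900
SG_post = 1 + (1.043 − 1)·38.4/29.9900

1.0551


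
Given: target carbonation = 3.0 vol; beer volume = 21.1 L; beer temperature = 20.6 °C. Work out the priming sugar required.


residual = 14.695·(0.01821 + 0.09011·e^(−0.04·T));  sugar = (target − residual)·4.0·V
residual = 14.695·(0.01821 + 0.09011·e^(−0.04·20.6)) = 0.8485
sugar = (3.0 − 0.8485)·4.0·21.1

181.5889 g
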